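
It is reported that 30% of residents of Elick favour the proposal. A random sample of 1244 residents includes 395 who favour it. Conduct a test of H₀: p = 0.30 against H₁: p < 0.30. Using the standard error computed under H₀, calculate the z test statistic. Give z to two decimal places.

z = 1.35

p̂ = 395/1244 ≈ 0.3175.
Under H₀, SE = √(0.3·0.7/1244) = √(0.00016881) = 0.0130.
z = (0.3175 − 0.3)/0.0130 = 0.0175/0.0130 = 1.35.
p-value = P(Z < 1.349) ≈ 0.9113.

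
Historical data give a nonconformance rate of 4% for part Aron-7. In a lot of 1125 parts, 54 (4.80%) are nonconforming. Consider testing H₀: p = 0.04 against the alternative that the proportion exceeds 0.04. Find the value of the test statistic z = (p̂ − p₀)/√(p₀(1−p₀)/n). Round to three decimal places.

p̂ = 54/1125 = 0.048000.
SE = √(p₀(1−p₀)/n) = √(0.0384/1125) = 0.005842.
z = (0.048000 − 0.04)/0.005842 = 0.008000/0.005842 = 1.369.
p-value = P(Z > 1.369) ≈ 0.0855.

z = 1.369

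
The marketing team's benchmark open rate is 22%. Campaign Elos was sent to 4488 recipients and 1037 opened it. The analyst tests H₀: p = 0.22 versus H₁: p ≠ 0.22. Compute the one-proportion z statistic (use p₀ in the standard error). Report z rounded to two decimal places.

p̂ = 1037/4488 ≈ 0.2311.
Under H₀, SE = √(0.22·0.78/4488) = √(3.82353e-05) = 0.0062.
z = (0.2311 − 0.22)/0.0062 = 0.0111/0.0062 = 1.79.
p-value = 2·P(Z > 1.789) ≈ 0.0737.

z = 1.79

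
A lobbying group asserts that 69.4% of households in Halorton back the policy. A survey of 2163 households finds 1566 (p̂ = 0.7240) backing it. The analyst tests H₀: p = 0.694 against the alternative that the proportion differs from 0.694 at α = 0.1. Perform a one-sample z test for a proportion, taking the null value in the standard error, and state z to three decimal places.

z = 3.027

p̂ = 1566/2163 ≈ 0.723994.
SE = √(p₀(1−p₀)/n) = √(0.21236/2163) = 0.009909.
z = (0.723994 − 0.694)/0.009909 = 0.029994/0.009909 = 3.027.
p-value = 2·P(Z > 3.027) ≈ 0.0025; since p < α = 0.1, reject H₀.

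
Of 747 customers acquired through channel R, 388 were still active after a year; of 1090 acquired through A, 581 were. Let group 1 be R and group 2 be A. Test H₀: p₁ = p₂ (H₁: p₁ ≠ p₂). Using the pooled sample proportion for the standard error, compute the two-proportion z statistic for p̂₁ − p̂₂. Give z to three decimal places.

z = -0.574

p̂₁ = 388/747 = 0.51941, p̂₂ = 581/1090 = 0.53303.
Pooled p̂ = (388+581)/(747+1090) = 969/1837 = 0.52749.
SE = √(0.249244 × 0.00225612) = 0.02371.
z = (0.51941 − 0.53303)/0.02371 = -0.01362/0.02371 = -0.574.
Two-sided p-value ≈ 2·Φ(−0.574) = 0.5658.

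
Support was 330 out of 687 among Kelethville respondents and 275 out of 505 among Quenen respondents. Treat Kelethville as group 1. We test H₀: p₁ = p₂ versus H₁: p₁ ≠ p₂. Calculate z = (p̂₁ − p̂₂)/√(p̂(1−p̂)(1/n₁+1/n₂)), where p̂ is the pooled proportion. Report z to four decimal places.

p̂₁ = 330/687 ≈ 0.4803493, p̂₂ = 275/505 ≈ 0.5445545.
Pooled p̂ = (330+275)/(687+505) = 605/1192 = 0.5075503.
SE = √(0.249943 × 0.0034358) = 0.0293045.
z = (0.4803493 − 0.5445545)/0.0293045 = -0.0642052/0.0293045 = -2.1910.
Two-sided p-value ≈ 2·Φ(−2.191) = 0.0285.

z = -2.1910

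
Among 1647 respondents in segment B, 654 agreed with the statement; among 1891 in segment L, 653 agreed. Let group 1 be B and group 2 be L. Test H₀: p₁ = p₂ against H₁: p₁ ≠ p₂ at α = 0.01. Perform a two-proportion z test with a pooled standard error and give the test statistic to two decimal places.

p̂₁ = 654/1647 = 0.3971, p̂₂ = 653/1891 = 0.3453.
Pooled p̂ = (654+653)/(1647+1891) = 1307/3538 = 0.3694.
SE = √(p̂(1−p̂)(1/n₁+1/n₂)) = √(0.3694·0.6306·0.00113599) = √(0.000264626) = 0.0163.
z = (0.3971 − 0.3453)/0.0163 = 0.0518/0.0163 = 3.18.
Two-sided p-value ≈ 2·Φ(−3.182) = 0.0015, so at α = 0.01 we reject H₀.

z = 3.18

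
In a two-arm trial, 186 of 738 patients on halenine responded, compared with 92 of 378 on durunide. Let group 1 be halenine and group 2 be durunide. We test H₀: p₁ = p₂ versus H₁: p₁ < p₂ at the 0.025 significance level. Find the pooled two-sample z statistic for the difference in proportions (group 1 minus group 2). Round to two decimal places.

z = 0.32

p̂₁ = 186/738 ≈ 0.25203, p̂₂ = 92/378 ≈ 0.24339.
Pooled p̂ = (186+92)/(738+378) = 278/1116 = 0.24910.
SE = √(0.187051 × 0.00400052) = 0.02736.
z = (0.25203 − 0.24339)/0.02736 = 0.00864/0.02736 = 0.32.
p-value = P(Z < 0.316) ≈ 0.6240; since p > α = 0.025, fail to reject H₀.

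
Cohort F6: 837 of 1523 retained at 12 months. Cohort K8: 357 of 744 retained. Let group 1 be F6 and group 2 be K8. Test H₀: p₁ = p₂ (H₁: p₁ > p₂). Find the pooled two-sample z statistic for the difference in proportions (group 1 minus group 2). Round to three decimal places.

z = 3.123

p̂₁ = 837/1523 = 0.54957, p̂₂ = 357/744 = 0.47984.
Pooled p̂ = (837+357)/(1523+744) = 1194/2267 = 0.52669.
SE = √(p̂(1−p̂)(1/n₁+1/n₂)) = √(0.52669·0.47331·0.00200068) = √(0.000498746) = 0.02233.
z = (0.54957 − 0.47984)/0.02233 = 0.06973/0.02233 = 3.123.
p-value = P(Z > 3.123) ≈ 0.0009.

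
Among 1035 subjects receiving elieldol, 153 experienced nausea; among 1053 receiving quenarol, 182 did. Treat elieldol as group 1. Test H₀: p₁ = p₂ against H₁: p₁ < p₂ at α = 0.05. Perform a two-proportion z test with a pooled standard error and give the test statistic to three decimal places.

z = -1.557

p̂₁ = 153/1035 ≈ 0.14783, p̂₂ = 182/1053 ≈ 0.17284.
Pooled p̂ = (153+182)/(1035+1053) = 335/2088 = 0.16044.
SE = √(0.134699 × 0.00191585) = 0.01606.
z = (0.14783 − 0.17284)/0.01606 = -0.02501/0.01606 = -1.557.
p-value = P(Z < -1.557) ≈ 0.0597. With α = 0.05, fail to reject H₀.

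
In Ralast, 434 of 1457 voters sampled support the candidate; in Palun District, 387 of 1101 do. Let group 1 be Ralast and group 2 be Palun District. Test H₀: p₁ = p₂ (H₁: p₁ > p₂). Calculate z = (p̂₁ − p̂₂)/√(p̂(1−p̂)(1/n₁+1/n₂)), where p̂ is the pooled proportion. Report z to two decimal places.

z = -2.88

p̂₁ = 434/1457 ≈ 0.2979, p̂₂ = 387/1101 ≈ 0.3515.
Pooled p̂ = (434+387)/(1457+1101) = 821/2558 = 0.3210.
SE = √(0.217942 × 0.00159461) = 0.0186.
z = (0.2979 − 0.3515)/0.0186 = -0.0536/0.0186 = -2.88.
p-value = P(Z > -2.877) ≈ 0.9980.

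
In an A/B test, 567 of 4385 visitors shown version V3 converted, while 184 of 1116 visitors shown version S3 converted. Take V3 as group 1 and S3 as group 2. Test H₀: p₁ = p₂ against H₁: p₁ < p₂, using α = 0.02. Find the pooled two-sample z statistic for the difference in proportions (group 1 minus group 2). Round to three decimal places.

z = -3.090

p̂₁ = 567/4385 = 0.12930, p̂₂ = 184/1116 = 0.16487.
Pooled p̂ = (567+184)/(4385+1116) = 751/5501 = 0.13652.
SE = √(0.117883 × 0.00112411) = 0.01151.
z = (0.12930 − 0.16487)/0.01151 = -0.03557/0.01151 = -3.090.
p-value = P(Z < -3.090) ≈ 0.0010; since p < α = 0.02, reject H₀.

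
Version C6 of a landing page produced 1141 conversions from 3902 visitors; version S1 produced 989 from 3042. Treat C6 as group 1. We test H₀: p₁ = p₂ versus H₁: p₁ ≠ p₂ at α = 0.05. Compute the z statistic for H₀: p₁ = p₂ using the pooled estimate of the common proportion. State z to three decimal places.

p̂₁ = 1141/3902 = 0.292414, p̂₂ = 989/3042 = 0.325115.
Pooled p̂ = (1141+989)/(3902+3042) = 2130/6944 = 0.306740.
SE = √(p̂(1−p̂)(1/n₁+1/n₂)) = √(0.306740·0.693260·0.00058501) = √(0.000124403) = 0.011154.
z = (0.292414 − 0.325115)/0.011154 = -0.032701/0.011154 = -2.932.
p-value = 2·P(Z > 2.932) ≈ 0.0034. With α = 0.05, reject H₀.

z = -2.932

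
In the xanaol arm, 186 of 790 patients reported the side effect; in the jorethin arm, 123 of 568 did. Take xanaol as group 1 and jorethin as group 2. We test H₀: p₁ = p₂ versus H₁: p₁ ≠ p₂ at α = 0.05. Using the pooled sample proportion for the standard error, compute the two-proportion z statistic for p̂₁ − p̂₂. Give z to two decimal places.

z = 0.82

p̂₁ = 186/790 = 0.2354, p̂₂ = 123/568 = 0.2165.
Pooled p̂ = (186+123)/(790+568) = 309/1358 = 0.2275.
SE = √(0.175766 × 0.00302639) = 0.0231.
z = (0.2354 − 0.2165)/0.0231 = 0.0189/0.0231 = 0.82.
p-value = 2·P(Z > 0.819) ≈ 0.4127. With α = 0.05, fail to reject H₀.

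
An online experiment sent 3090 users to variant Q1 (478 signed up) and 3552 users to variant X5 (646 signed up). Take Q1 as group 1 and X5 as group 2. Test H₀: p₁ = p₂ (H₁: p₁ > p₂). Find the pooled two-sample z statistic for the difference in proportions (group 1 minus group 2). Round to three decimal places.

p̂₁ = 478/3090 ≈ 0.154693, p̂₂ = 646/3552 ≈ 0.181869.
Pooled p̂ = (478+646)/(3090+3552) = 1124/6642 = 0.169226.
SE = √(0.140589 × 0.000605156) = 0.009224.
z = (0.154693 − 0.181869)/0.009224 = -0.027176/0.009224 = -2.946.
p-value = P(Z > -2.946) ≈ 0.9984.

z = -2.946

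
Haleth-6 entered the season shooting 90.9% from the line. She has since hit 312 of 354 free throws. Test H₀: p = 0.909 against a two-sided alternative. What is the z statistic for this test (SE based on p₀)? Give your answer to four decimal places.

p̂ = 312/354 ≈ 0.8813559.
SE = √(p₀(1−p₀)/n) = √(0.082719/354) = 0.0152863.
z = (0.8813559 − 0.909)/0.0152863 = -0.0276441/0.0152863 = -1.8084.

z = -1.8084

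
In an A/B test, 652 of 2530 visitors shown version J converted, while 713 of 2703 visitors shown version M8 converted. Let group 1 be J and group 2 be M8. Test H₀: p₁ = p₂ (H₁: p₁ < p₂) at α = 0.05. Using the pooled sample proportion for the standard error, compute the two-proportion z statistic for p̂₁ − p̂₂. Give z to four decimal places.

z = -0.5000

p̂₁ = 652/2530 = 0.257708, p̂₂ = 713/2703 = 0.263781.
Pooled p̂ = (652+713)/(2530+2703) = 1365/5233 = 0.260845.
SE = √(0.192805 × 0.000765216) = 0.012146.
z = (0.257708 − 0.263781)/0.012146 = -0.006073/0.012146 = -0.5000.
p-value = P(Z < -0.500) ≈ 0.3085, so at α = 0.05 we fail to reject H₀.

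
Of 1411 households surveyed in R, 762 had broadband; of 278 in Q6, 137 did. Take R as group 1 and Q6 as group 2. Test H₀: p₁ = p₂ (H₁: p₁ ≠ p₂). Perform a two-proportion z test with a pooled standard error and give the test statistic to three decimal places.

p̂₁ = 762/1411 = 0.54004, p̂₂ = 137/278 = 0.49281.
Pooled p̂ = (762+137)/(1411+278) = 899/1689 = 0.53227.
SE = √(p̂(1−p̂)(1/n₁+1/n₂)) = √(0.53227·0.46773·0.00430584) = √(0.00107198) = 0.03274.
z = (0.54004 − 0.49281)/0.03274 = 0.04723/0.03274 = 1.443.
p-value = 2·P(Z > 1.443) ≈ 0.1491.

z = 1.443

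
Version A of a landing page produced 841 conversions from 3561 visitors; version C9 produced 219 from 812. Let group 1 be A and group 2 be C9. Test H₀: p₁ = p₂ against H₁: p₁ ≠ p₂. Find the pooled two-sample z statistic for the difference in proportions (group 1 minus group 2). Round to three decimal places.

p̂₁ = 841/3561 ≈ 0.236170, p̂₂ = 219/812 ≈ 0.269704.
Pooled p̂ = (841+219)/(3561+812) = 1060/4373 = 0.242397.
SE = √(0.18364 × 0.00151235) = 0.016665.
z = (0.236170 − 0.269704)/0.016665 = -0.033534/0.016665 = -2.012.

z = -2.012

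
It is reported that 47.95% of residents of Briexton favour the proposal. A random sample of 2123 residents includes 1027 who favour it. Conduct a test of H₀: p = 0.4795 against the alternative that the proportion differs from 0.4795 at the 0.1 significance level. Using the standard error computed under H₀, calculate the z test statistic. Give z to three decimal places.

p̂ = 1027/2123 ≈ 0.48375.
Standard error under H₀: √(0.4795×0.5205/2123) = 0.01084.
z = (0.48375 − 0.4795)/0.01084 = 0.00425/0.01084 = 0.392.
p-value = 2·P(Z > 0.392) ≈ 0.6951, so at α = 0.1 we fail to reject H₀.

z = 0.392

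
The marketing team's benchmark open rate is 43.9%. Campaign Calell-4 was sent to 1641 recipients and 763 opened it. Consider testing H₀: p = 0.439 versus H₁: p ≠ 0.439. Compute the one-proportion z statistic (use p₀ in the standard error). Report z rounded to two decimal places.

p̂ = 763/1641 ≈ 0.46496.
SE = √(p₀(1−p₀)/n) = √(0.24628/1641) = 0.01225.
z = (0.46496 − 0.439)/0.01225 = 0.02596/0.01225 = 2.12.

z = 2.12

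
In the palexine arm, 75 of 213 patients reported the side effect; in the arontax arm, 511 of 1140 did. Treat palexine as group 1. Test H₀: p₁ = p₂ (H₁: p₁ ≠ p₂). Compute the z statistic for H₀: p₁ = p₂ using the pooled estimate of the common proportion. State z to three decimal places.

z = -2.599

p̂₁ = 75/213 ≈ 0.35211, p̂₂ = 511/1140 ≈ 0.44825.
Pooled p̂ = (75+511)/(213+1140) = 586/1353 = 0.43311.
SE = √(0.245526 × 0.00557203) = 0.03699.
z = (0.35211 − 0.44825)/0.03699 = -0.09614/0.03699 = -2.599.
p-value = 2·P(Z > 2.599) ≈ 0.0093.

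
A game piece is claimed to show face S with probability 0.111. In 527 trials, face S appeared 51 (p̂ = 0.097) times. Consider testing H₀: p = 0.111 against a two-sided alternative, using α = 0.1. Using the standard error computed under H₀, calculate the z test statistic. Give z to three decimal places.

p̂ = 51/527 = 0.09677.
SE = √(p₀(1−p₀)/n) = √(0.098679/527) = 0.01368.
z = (0.09677 − 0.111)/0.01368 = -0.01423/0.01368 = -1.040.
p-value = 2·P(Z > 1.040) ≈ 0.2985. With α = 0.1, fail to reject H₀.

z = -1.040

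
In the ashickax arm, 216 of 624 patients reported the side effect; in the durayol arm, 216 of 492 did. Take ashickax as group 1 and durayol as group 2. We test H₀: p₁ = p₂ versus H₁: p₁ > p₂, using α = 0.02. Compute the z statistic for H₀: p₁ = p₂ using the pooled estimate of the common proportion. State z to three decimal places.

p̂₁ = 216/624 ≈ 0.34615, p̂₂ = 216/492 ≈ 0.43902.
Pooled p̂ = (216+216)/(624+492) = 432/1116 = 0.38710.
SE = √(0.237253 × 0.00363508) = 0.02937.
z = (0.34615 − 0.43902)/0.02937 = -0.09287/0.02937 = -3.162.
p-value = P(Z > -3.162) ≈ 0.9992; since p > α = 0.02, fail to reject H₀.

z = -3.162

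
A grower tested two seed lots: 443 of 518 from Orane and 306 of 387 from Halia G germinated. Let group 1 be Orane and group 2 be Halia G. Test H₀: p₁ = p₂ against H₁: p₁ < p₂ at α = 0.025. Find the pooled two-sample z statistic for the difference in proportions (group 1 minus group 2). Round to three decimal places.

z = 2.542

p̂₁ = 443/518 = 0.85521, p̂₂ = 306/387 = 0.79070.
Pooled p̂ = (443+306)/(518+387) = 749/905 = 0.82762.
SE = √(p̂(1−p̂)(1/n₁+1/n₂)) = √(0.82762·0.17238·0.00451448) = √(0.000644046) = 0.02538.
z = (0.85521 − 0.79070)/0.02538 = 0.06451/0.02538 = 2.542.
p-value = P(Z < 2.542) ≈ 0.9945; since p > α = 0.025, fail to reject H₀.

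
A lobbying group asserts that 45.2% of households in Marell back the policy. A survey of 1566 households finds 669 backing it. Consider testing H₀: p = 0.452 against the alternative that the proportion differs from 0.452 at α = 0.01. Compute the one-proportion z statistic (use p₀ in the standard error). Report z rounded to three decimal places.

p̂ = 669/1566 = 0.427203.
Under H₀, SE = √(0.452·0.548/1566) = √(0.000158171) = 0.012577.
z = (0.427203 − 0.452)/0.012577 = -0.024797/0.012577 = -1.972.
p-value = 2·P(Z > 1.972) ≈ 0.0486. With α = 0.01, fail to reject H₀.

z = -1.972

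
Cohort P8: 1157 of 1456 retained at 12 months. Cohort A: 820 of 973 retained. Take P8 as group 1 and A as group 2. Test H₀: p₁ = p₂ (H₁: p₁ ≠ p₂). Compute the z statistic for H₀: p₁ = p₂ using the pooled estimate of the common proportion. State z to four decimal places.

p̂₁ = 1157/1456 = 0.7946429, p̂₂ = 820/973 = 0.8427544.
Pooled p̂ = (1157+820)/(1456+973) = 1977/2429 = 0.8139152.
SE = √(p̂(1−p̂)(1/n₁+1/n₂)) = √(0.8139152·0.1860848·0.00171456) = √(0.000259683) = 0.0161147.
z = (0.7946429 − 0.8427544)/0.0161147 = -0.0481115/0.0161147 = -2.9856.
p-value = 2·P(Z > 2.986) ≈ 0.0028.

z = -2.9856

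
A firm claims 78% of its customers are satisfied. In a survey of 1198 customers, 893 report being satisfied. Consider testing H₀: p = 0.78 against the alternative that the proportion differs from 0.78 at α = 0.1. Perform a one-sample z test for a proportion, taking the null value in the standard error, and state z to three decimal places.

p̂ = 893/1198 ≈ 0.74541.
Under H₀, SE = √(0.78·0.22/1198) = √(0.000143239) = 0.01197.
z = (0.74541 − 0.78)/0.01197 = -0.03459/0.01197 = -2.890.
Two-sided p-value ≈ 2·Φ(−2.890) = 0.0038, so at α = 0.1 we reject H₀.

z = -2.890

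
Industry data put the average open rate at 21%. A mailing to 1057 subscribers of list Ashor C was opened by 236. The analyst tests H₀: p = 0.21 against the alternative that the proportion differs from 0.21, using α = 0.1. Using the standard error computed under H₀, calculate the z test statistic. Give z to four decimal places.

p̂ = 236/1057 ≈ 0.223273.
SE = √(p₀(1−p₀)/n) = √(0.1659/1057) = 0.012528.
z = (0.223273 − 0.21)/0.012528 = 0.013273/0.012528 = 1.0595.
Two-sided p-value ≈ 2·Φ(−1.059) = 0.2894; since p > α = 0.1, fail to reject H₀.

z = 1.0595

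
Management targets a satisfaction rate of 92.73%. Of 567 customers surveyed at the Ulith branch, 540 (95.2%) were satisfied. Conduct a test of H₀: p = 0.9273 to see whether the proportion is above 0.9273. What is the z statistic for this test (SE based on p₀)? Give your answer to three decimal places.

p̂ = 540/567 ≈ 0.952381.
SE = √(p₀(1−p₀)/n) = √(0.067415/567) = 0.010904.
z = (0.952381 − 0.9273)/0.010904 = 0.025081/0.010904 = 2.300.

z = 2.300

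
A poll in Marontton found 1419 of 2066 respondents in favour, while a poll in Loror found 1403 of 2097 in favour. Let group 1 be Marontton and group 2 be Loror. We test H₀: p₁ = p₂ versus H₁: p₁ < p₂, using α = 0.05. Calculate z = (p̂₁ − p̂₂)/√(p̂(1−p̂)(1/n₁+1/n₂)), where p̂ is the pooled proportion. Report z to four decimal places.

p̂₁ = 1419/2066 = 0.686834, p̂₂ = 1403/2097 = 0.669051.
Pooled p̂ = (1419+1403)/(2066+2097) = 2822/4163 = 0.677877.
SE = √(p̂(1−p̂)(1/n₁+1/n₂)) = √(0.677877·0.322123·0.000960899) = √(0.000209822) = 0.014485.
z = (0.686834 − 0.669051)/0.014485 = 0.017783/0.014485 = 1.2277.
p-value = P(Z < 1.228) ≈ 0.8902; since p > α = 0.05, fail to reject H₀.

z = 1.2277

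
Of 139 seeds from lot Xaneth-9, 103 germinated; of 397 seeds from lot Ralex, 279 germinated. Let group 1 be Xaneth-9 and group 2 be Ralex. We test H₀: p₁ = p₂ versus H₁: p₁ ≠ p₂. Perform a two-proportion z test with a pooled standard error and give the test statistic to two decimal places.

z = 0.86

p̂₁ = 103/139 = 0.7410, p̂₂ = 279/397 = 0.7028.
Pooled p̂ = (103+279)/(139+397) = 382/536 = 0.7127.
SE = √(p̂(1−p̂)(1/n₁+1/n₂)) = √(0.7127·0.2873·0.00971314) = √(0.0019889) = 0.0446.
z = (0.7410 − 0.7028)/0.0446 = 0.0382/0.0446 = 0.86.
p-value = 2·P(Z > 0.857) ≈ 0.3912.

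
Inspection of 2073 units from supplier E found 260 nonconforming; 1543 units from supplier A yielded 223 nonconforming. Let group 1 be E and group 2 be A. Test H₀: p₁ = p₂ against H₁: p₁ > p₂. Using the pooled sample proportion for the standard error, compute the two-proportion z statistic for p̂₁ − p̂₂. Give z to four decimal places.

p̂₁ = 260/2073 = 0.125422, p̂₂ = 223/1543 = 0.144524.
Pooled p̂ = (260+223)/(2073+1543) = 483/3616 = 0.133573.
SE = √(0.115731 × 0.00113048) = 0.011438.
z = (0.125422 − 0.144524)/0.011438 = -0.019102/0.011438 = -1.6700.
p-value = P(Z > -1.670) ≈ 0.9525.

z = -1.6700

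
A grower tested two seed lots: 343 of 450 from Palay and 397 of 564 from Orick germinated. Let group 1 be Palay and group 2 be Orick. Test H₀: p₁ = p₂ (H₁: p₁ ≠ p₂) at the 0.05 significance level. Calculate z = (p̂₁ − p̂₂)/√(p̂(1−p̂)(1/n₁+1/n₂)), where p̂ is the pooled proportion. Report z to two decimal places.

p̂₁ = 343/450 = 0.76222, p̂₂ = 397/564 = 0.70390.
Pooled p̂ = (343+397)/(450+564) = 740/1014 = 0.72978.
SE = √(p̂(1−p̂)(1/n₁+1/n₂)) = √(0.72978·0.27022·0.00399527) = √(0.000787867) = 0.02807.
z = (0.76222 − 0.70390)/0.02807 = 0.05832/0.02807 = 2.08.
p-value = 2·P(Z > 2.078) ≈ 0.0377; since p < α = 0.05, reject H₀.

z = 2.08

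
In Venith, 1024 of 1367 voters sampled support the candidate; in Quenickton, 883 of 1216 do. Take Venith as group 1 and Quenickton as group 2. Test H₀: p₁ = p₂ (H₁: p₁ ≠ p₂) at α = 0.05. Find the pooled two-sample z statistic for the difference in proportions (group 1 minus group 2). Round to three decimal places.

p̂₁ = 1024/1367 ≈ 0.74909, p̂₂ = 883/1216 ≈ 0.72615.
Pooled p̂ = (1024+883)/(1367+1216) = 1907/2583 = 0.73829.
SE = √(p̂(1−p̂)(1/n₁+1/n₂)) = √(0.73829·0.26171·0.0015539) = √(0.000300242) = 0.01733.
z = (0.74909 − 0.72615)/0.01733 = 0.02294/0.01733 = 1.324.
p-value = 2·P(Z > 1.324) ≈ 0.1856; since p > α = 0.05, fail to reject H₀.

z = 1.324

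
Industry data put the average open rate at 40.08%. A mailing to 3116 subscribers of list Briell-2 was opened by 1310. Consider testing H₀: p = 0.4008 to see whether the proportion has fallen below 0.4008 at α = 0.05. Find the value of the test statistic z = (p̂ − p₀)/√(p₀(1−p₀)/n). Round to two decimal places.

p̂ = 1310/3116 = 0.4204.
Under H₀, SE = √(0.4008·0.5992/3116) = √(7.7073e-05) = 0.0088.
z = (0.4204 − 0.4008)/0.0088 = 0.0196/0.0088 = 2.23.
p-value = P(Z < 2.234) ≈ 0.9873. With α = 0.05, fail to reject H₀.

z = 2.23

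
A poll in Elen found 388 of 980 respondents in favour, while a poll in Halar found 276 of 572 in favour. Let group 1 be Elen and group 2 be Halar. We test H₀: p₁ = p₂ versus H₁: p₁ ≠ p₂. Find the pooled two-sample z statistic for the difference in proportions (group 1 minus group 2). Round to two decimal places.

z = -3.33

p̂₁ = 388/980 ≈ 0.3959, p̂₂ = 276/572 ≈ 0.4825.
Pooled p̂ = (388+276)/(980+572) = 664/1552 = 0.4278.
SE = √(0.244792 × 0.00276866) = 0.0260.
z = (0.3959 − 0.4825)/0.0260 = -0.0866/0.0260 = -3.33.
p-value = 2·P(Z > 3.326) ≈ 0.0009.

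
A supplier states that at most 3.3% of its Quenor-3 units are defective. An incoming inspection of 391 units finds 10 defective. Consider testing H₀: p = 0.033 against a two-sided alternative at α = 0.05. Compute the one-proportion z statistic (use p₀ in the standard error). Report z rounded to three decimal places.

p̂ = 10/391 = 0.02558.
SE = √(p₀(1−p₀)/n) = √(0.031911/391) = 0.00903.
z = (0.02558 − 0.033)/0.00903 = -0.00742/0.00903 = -0.822.
Two-sided p-value ≈ 2·Φ(−0.822) = 0.4112; since p > α = 0.05, fail to reject H₀.

z = -0.822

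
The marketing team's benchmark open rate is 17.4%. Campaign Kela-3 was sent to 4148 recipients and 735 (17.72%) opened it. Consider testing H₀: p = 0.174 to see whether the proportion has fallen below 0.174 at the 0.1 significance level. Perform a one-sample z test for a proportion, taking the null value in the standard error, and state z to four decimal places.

p̂ = 735/4148 ≈ 0.177194.
Standard error under H₀: √(0.174×0.826/4148) = 0.005886.
z = (0.177194 − 0.174)/0.005886 = 0.003194/0.005886 = 0.5426.
p-value = P(Z < 0.543) ≈ 0.7063, so at α = 0.1 we fail to reject H₀.

z = 0.5426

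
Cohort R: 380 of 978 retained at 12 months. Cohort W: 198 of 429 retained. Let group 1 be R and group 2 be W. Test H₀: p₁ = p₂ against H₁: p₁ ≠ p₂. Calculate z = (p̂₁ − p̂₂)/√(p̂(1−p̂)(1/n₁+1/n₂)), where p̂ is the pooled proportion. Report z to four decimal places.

p̂₁ = 380/978 = 0.3885481, p̂₂ = 198/429 = 0.4615385.
Pooled p̂ = (380+198)/(978+429) = 578/1407 = 0.4108031.
SE = √(p̂(1−p̂)(1/n₁+1/n₂)) = √(0.4108031·0.5891969·0.0033535) = √(0.000811694) = 0.0284902.
z = (0.3885481 − 0.4615385)/0.0284902 = -0.0729904/0.0284902 = -2.5619.
p-value = 2·P(Z > 2.562) ≈ 0.0104.

z = -2.5619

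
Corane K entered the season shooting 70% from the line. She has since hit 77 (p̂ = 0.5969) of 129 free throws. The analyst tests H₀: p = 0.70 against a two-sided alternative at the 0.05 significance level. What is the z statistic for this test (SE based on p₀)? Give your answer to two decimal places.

p̂ = 77/129 = 0.5969.
Standard error under H₀: √(0.7×0.3/129) = 0.0403.
z = (0.5969 − 0.7)/0.0403 = -0.1031/0.0403 = -2.56.
Two-sided p-value ≈ 2·Φ(−2.555) = 0.0106. With α = 0.05, reject H₀.

z = -2.56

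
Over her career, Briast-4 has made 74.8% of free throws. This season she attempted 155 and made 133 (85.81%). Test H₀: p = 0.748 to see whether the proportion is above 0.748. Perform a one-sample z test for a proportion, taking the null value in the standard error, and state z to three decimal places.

z = 3.156

p̂ = 133/155 ≈ 0.85806.
Standard error under H₀: √(0.748×0.252/155) = 0.03487.
z = (0.85806 − 0.748)/0.03487 = 0.11006/0.03487 = 3.156.
p-value = P(Z > 3.156) ≈ 0.0008.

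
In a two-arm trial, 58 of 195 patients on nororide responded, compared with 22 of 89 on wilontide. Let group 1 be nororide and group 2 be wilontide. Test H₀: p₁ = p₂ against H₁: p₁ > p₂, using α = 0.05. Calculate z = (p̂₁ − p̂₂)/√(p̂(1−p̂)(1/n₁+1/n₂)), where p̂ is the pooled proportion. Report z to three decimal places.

z = 0.873

p̂₁ = 58/195 ≈ 0.29744, p̂₂ = 22/89 ≈ 0.24719.
Pooled p̂ = (58+22)/(195+89) = 80/284 = 0.28169.
SE = √(0.202341 × 0.0163642) = 0.05754.
z = (0.29744 − 0.24719)/0.05754 = 0.05025/0.05754 = 0.873.
p-value = P(Z > 0.873) ≈ 0.1913. With α = 0.05, fail to reject H₀.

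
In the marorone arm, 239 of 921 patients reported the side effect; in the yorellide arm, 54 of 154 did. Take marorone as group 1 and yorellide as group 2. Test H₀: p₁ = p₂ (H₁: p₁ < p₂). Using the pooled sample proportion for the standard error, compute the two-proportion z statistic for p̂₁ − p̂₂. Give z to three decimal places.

p̂₁ = 239/921 ≈ 0.25950, p̂₂ = 54/154 ≈ 0.35065.
Pooled p̂ = (239+54)/(921+154) = 293/1075 = 0.27256.
SE = √(p̂(1−p̂)(1/n₁+1/n₂)) = √(0.27256·0.72744·0.00757928) = √(0.00150275) = 0.03877.
z = (0.25950 − 0.35065)/0.03877 = -0.09115/0.03877 = -2.351.
p-value = P(Z < -2.351) ≈ 0.0094.

z = -2.351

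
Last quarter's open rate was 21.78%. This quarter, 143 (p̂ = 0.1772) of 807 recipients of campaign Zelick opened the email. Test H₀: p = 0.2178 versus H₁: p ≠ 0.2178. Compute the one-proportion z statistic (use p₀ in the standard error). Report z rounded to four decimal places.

z = -2.7943

p̂ = 143/807 ≈ 0.1771995.
Under H₀, SE = √(0.2178·0.7822/807) = √(0.000211107) = 0.0145295.
z = (0.1771995 − 0.2178)/0.0145295 = -0.0406005/0.0145295 = -2.7943.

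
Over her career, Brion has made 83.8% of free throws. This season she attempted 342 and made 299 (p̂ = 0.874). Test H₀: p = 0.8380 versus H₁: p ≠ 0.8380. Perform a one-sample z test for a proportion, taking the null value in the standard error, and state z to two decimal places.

p̂ = 299/342 = 0.8743.
SE = √(p₀(1−p₀)/n) = √(0.13576/342) = 0.0199.
z = (0.8743 − 0.838)/0.0199 = 0.0363/0.0199 = 1.82.

z = 1.82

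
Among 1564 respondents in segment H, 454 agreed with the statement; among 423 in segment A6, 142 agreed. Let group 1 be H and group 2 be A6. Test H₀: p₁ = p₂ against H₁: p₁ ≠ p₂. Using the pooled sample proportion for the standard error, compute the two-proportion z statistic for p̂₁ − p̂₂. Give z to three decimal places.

z = -1.808

p̂₁ = 454/1564 ≈ 0.290281, p̂₂ = 142/423 ≈ 0.335697.
Pooled p̂ = (454+142)/(1564+423) = 596/1987 = 0.299950.
SE = √(0.20998 × 0.00300345) = 0.025113.
z = (0.290281 − 0.335697)/0.025113 = -0.045416/0.025113 = -1.808.
Two-sided p-value ≈ 2·Φ(−1.808) = 0.0705.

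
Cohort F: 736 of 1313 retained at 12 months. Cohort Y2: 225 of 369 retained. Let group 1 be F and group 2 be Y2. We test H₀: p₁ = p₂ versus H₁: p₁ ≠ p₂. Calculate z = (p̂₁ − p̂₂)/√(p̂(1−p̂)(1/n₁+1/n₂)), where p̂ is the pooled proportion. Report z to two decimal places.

z = -1.69

p̂₁ = 736/1313 = 0.5605, p̂₂ = 225/369 = 0.6098.
Pooled p̂ = (736+225)/(1313+369) = 961/1682 = 0.5713.
SE = √(p̂(1−p̂)(1/n₁+1/n₂)) = √(0.5713·0.4287·0.00347164) = √(0.00085024) = 0.0292.
z = (0.5605 − 0.6098)/0.0292 = -0.0493/0.0292 = -1.69.
p-value = 2·P(Z > 1.688) ≈ 0.0915.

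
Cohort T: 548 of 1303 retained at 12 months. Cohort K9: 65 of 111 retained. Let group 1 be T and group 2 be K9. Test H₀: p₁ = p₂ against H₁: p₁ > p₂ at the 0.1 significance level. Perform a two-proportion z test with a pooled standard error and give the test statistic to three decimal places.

p̂₁ = 548/1303 = 0.42057, p̂₂ = 65/111 = 0.58559.
Pooled p̂ = (548+65)/(1303+111) = 613/1414 = 0.43352.
SE = √(0.245581 × 0.00977647) = 0.04900.
z = (0.42057 − 0.58559)/0.04900 = -0.16502/0.04900 = -3.368.
p-value = P(Z > -3.368) ≈ 0.9996. With α = 0.1, fail to reject H₀.

z = -3.368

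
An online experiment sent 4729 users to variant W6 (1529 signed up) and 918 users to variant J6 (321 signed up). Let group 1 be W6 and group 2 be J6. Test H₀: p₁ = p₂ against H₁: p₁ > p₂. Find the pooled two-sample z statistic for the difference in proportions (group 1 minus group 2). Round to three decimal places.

p̂₁ = 1529/4729 = 0.323324, p̂₂ = 321/918 = 0.349673.
Pooled p̂ = (1529+321)/(4729+918) = 1850/5647 = 0.327608.
SE = √(p̂(1−p̂)(1/n₁+1/n₂)) = √(0.327608·0.672392·0.00130079) = √(0.000286538) = 0.016927.
z = (0.323324 − 0.349673)/0.016927 = -0.026349/0.016927 = -1.557.
p-value = P(Z > -1.557) ≈ 0.9402.

z = -1.557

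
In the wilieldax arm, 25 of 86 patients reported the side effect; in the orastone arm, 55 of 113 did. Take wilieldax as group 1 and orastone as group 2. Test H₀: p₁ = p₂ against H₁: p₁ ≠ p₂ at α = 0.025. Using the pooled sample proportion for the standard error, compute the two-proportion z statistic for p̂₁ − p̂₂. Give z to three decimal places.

p̂₁ = 25/86 = 0.29070, p̂₂ = 55/113 = 0.48673.
Pooled p̂ = (25+55)/(86+113) = 80/199 = 0.40201.
SE = √(p̂(1−p̂)(1/n₁+1/n₂)) = √(0.40201·0.59799·0.0204775) = √(0.00492274) = 0.07016.
z = (0.29070 − 0.48673)/0.07016 = -0.19603/0.07016 = -2.794.
Two-sided p-value ≈ 2·Φ(−2.794) = 0.0052; since p < α = 0.025, reject H₀.

z = -2.794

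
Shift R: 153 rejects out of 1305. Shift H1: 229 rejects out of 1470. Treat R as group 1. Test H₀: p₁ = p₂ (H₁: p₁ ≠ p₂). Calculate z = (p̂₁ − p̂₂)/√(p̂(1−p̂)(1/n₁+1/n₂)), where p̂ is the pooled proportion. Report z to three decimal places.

p̂₁ = 153/1305 ≈ 0.117241, p̂₂ = 229/1470 ≈ 0.155782.
Pooled p̂ = (153+229)/(1305+1470) = 382/2775 = 0.137658.
SE = √(p̂(1−p̂)(1/n₁+1/n₂)) = √(0.137658·0.862342·0.00144656) = √(0.000171718) = 0.013104.
z = (0.117241 − 0.155782)/0.013104 = -0.038541/0.013104 = -2.941.

z = -2.941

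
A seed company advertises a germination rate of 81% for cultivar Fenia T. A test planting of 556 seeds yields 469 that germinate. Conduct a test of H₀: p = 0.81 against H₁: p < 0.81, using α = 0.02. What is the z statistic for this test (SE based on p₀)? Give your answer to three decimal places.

p̂ = 469/556 = 0.84353.
Standard error under H₀: √(0.81×0.19/556) = 0.01664.
z = (0.84353 − 0.81)/0.01664 = 0.03353/0.01664 = 2.015.
p-value = P(Z < 2.015) ≈ 0.9781, so at α = 0.02 we fail to reject H₀.

z = 2.015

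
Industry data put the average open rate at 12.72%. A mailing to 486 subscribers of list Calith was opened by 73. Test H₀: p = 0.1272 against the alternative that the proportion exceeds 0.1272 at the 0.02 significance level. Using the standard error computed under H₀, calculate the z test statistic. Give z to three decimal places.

p̂ = 73/486 = 0.150206.
Under H₀, SE = √(0.1272·0.8728/486) = √(0.000228437) = 0.015114.
z = (0.150206 − 0.1272)/0.015114 = 0.023006/0.015114 = 1.522.
p-value = P(Z > 1.522) ≈ 0.0640; since p > α = 0.02, fail to reject H₀.

z = 1.522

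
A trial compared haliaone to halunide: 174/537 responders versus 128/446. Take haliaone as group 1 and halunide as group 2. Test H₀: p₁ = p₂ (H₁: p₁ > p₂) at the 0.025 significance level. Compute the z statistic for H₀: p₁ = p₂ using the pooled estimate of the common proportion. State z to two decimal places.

p̂₁ = 174/537 = 0.3240, p̂₂ = 128/446 = 0.2870.
Pooled p̂ = (174+128)/(537+446) = 302/983 = 0.3072.
SE = √(0.212837 × 0.00410435) = 0.0296.
z = (0.3240 − 0.2870)/0.0296 = 0.0370/0.0296 = 1.25.
p-value = P(Z > 1.253) ≈ 0.1051; since p > α = 0.025, fail to reject H₀.

z = 1.25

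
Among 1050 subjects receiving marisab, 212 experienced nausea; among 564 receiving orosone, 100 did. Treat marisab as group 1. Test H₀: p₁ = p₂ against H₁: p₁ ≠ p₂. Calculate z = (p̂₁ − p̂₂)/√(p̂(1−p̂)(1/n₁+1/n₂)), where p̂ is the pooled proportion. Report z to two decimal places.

z = 1.19

p̂₁ = 212/1050 = 0.2019, p̂₂ = 100/564 = 0.1773.
Pooled p̂ = (212+100)/(1050+564) = 312/1614 = 0.1933.
SE = √(p̂(1−p̂)(1/n₁+1/n₂)) = √(0.1933·0.8067·0.00272543) = √(0.000425005) = 0.0206.
z = (0.2019 − 0.1773)/0.0206 = 0.0246/0.0206 = 1.19.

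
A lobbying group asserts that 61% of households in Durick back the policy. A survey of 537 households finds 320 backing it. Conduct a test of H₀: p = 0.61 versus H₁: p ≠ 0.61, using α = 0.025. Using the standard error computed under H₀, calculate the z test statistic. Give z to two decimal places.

z = -0.67

p̂ = 320/537 ≈ 0.5959.
Standard error under H₀: √(0.61×0.39/537) = 0.0210.
z = (0.5959 − 0.61)/0.0210 = -0.0141/0.0210 = -0.67.
p-value = 2·P(Z > 0.670) ≈ 0.5030, so at α = 0.025 we fail to reject H₀.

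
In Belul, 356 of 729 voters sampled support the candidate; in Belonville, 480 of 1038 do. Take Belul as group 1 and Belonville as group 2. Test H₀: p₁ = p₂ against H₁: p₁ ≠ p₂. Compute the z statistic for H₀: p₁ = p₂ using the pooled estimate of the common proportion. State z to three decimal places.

z = 1.074

p̂₁ = 356/729 ≈ 0.48834, p̂₂ = 480/1038 ≈ 0.46243.
Pooled p̂ = (356+480)/(729+1038) = 836/1767 = 0.47312.
SE = √(p̂(1−p̂)(1/n₁+1/n₂)) = √(0.47312·0.52688·0.00233513) = √(0.000582096) = 0.02413.
z = (0.48834 − 0.46243)/0.02413 = 0.02591/0.02413 = 1.074.
Two-sided p-value ≈ 2·Φ(−1.074) = 0.2828.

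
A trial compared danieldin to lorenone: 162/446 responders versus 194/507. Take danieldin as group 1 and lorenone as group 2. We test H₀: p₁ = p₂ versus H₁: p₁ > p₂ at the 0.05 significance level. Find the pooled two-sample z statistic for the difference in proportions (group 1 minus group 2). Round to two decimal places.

p̂₁ = 162/446 = 0.3632, p̂₂ = 194/507 = 0.3826.
Pooled p̂ = (162+194)/(446+507) = 356/953 = 0.3736.
SE = √(p̂(1−p̂)(1/n₁+1/n₂)) = √(0.3736·0.6264·0.00421454) = √(0.000986254) = 0.0314.
z = (0.3632 − 0.3826)/0.0314 = -0.0194/0.0314 = -0.62.
p-value = P(Z > -0.618) ≈ 0.7318, so at α = 0.05 we fail to reject H₀.

z = -0.62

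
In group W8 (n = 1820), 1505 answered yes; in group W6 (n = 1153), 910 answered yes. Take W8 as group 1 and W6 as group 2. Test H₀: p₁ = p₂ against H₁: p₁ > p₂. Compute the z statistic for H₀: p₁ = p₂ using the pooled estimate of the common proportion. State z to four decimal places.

p̂₁ = 1505/1820 ≈ 0.8269231, p̂₂ = 910/1153 ≈ 0.7892454.
Pooled p̂ = (1505+910)/(1820+1153) = 2415/2973 = 0.8123108.
SE = √(0.152462 × 0.00141675) = 0.0146970.
z = (0.8269231 − 0.7892454)/0.0146970 = 0.0376777/0.0146970 = 2.5636.

z = 2.5636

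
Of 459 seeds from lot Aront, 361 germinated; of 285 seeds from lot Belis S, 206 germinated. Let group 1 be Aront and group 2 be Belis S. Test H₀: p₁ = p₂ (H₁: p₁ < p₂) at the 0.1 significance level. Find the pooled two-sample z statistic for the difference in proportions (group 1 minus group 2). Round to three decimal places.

z = 1.983

p̂₁ = 361/459 = 0.78649, p̂₂ = 206/285 = 0.72281.
Pooled p̂ = (361+206)/(459+285) = 567/744 = 0.76210.
SE = √(0.181305 × 0.00568742) = 0.03211.
z = (0.78649 − 0.72281)/0.03211 = 0.06368/0.03211 = 1.983.
p-value = P(Z < 1.983) ≈ 0.9763, so at α = 0.1 we fail to reject H₀.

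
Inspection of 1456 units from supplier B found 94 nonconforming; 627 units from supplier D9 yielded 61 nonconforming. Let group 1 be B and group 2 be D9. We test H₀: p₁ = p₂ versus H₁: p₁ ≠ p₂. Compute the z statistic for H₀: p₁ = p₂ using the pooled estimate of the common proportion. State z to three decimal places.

p̂₁ = 94/1456 ≈ 0.064560, p̂₂ = 61/627 ≈ 0.097289.
Pooled p̂ = (94+61)/(1456+627) = 155/2083 = 0.074412.
SE = √(p̂(1−p̂)(1/n₁+1/n₂)) = √(0.074412·0.925588·0.00228171) = √(0.000157152) = 0.012536.
z = (0.064560 − 0.097289)/0.012536 = -0.032729/0.012536 = -2.611.
Two-sided p-value ≈ 2·Φ(−2.611) = 0.0090.

z = -2.611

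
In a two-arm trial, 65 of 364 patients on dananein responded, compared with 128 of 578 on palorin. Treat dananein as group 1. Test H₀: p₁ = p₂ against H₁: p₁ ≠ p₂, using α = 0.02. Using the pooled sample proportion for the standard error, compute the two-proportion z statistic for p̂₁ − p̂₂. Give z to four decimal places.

p̂₁ = 65/364 ≈ 0.178571, p̂₂ = 128/578 ≈ 0.221453.
Pooled p̂ = (65+128)/(364+578) = 193/942 = 0.204883.
SE = √(p̂(1−p̂)(1/n₁+1/n₂)) = √(0.204883·0.795117·0.00447736) = √(0.000729389) = 0.027007.
z = (0.178571 − 0.221453)/0.027007 = -0.042882/0.027007 = -1.5878.
p-value = 2·P(Z > 1.588) ≈ 0.1123, so at α = 0.02 we fail to reject H₀.

z = -1.5878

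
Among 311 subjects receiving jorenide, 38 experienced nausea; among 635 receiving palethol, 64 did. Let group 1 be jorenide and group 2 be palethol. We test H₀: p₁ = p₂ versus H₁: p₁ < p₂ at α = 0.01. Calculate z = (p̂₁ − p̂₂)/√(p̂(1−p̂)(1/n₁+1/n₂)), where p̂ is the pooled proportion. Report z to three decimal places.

p̂₁ = 38/311 ≈ 0.12219, p̂₂ = 64/635 ≈ 0.10079.
Pooled p̂ = (38+64)/(311+635) = 102/946 = 0.10782.
SE = √(p̂(1−p̂)(1/n₁+1/n₂)) = √(0.10782·0.89218·0.00479024) = √(0.000460805) = 0.02147.
z = (0.12219 − 0.10079)/0.02147 = 0.02140/0.02147 = 0.997.
p-value = P(Z < 0.997) ≈ 0.8406. With α = 0.01, fail to reject H₀.

z = 0.997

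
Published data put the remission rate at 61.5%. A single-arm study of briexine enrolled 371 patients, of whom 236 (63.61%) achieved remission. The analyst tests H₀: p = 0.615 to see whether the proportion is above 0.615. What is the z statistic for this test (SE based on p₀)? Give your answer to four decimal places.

z = 0.8360

p̂ = 236/371 = 0.636119.
Under H₀, SE = √(0.615·0.385/371) = √(0.000638208) = 0.025263.
z = (0.636119 − 0.615)/0.025263 = 0.021119/0.025263 = 0.8360.
p-value = P(Z > 0.836) ≈ 0.2016.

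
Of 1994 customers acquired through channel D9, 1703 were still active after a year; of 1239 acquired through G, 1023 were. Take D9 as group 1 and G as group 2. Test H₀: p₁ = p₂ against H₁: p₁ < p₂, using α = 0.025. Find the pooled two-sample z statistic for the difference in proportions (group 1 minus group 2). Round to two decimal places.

p̂₁ = 1703/1994 = 0.85406, p̂₂ = 1023/1239 = 0.82567.
Pooled p̂ = (1703+1023)/(1994+1239) = 2726/3233 = 0.84318.
SE = √(p̂(1−p̂)(1/n₁+1/n₂)) = √(0.84318·0.15682·0.00130861) = √(0.000173034) = 0.01315.
z = (0.85406 − 0.82567)/0.01315 = 0.02839/0.01315 = 2.16.
p-value = P(Z < 2.159) ≈ 0.9846, so at α = 0.025 we fail to reject H₀.

z = 2.16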